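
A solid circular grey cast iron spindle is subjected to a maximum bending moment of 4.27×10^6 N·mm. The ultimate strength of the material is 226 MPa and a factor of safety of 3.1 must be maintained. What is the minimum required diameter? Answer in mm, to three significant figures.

d = 84.2 mm

σ_allow = 226/3.1 = 72.90 MPa.
For a solid circular section σ = 32M/(πd³), so d³ = 32M/(π σ_allow) = 32×4270000/(π×72.90) = 596600 mm³.
d = 84.18 mm.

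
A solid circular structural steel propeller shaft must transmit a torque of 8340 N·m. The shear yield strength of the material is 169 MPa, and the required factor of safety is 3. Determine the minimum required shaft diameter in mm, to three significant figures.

Allowable shear stress τ_allow = 169/3 = 56.33 MPa.
For a solid shaft τ = 16T/(πd³), so d³ = 16T/(π τ_allow) = 16×8340000/(π×56.33) = 754000 mm³.
d = (754000)^(1/3) = 91.02 mm.

d = 91.0 mm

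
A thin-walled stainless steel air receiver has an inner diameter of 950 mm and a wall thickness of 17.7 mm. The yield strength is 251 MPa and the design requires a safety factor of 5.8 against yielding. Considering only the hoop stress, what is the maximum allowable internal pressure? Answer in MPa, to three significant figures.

p_allow = 1.61 MPa

σ_allow = 251/5.8 = 43.28 MPa.
σ_h = pD/(2t) → p_allow = 2σ_allow t/D = 2×43.28×17.7/950 = 1.613 MPa.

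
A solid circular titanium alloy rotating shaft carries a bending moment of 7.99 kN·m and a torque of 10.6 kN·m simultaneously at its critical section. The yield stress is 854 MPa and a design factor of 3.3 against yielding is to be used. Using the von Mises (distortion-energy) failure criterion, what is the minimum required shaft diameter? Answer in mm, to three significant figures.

σ_allow = σ_y/n = 854/3.3 = 258.8 MPa.
For a solid shaft σ_b = 32M/(πd³) and τ = 16T/(πd³), so the von Mises stress is σ' = (16/πd³)·√(4M²+3T²).
√(4M²+3T²) = √(4×(7.990×10^6)² + 3×(1.060×10^7)²) = 2.434×10^7 N·mm.
d³ = 16×2.434×10^7/(π×258.8) = 479000 mm³.
d = 78.24 mm.

d = 78.2 mm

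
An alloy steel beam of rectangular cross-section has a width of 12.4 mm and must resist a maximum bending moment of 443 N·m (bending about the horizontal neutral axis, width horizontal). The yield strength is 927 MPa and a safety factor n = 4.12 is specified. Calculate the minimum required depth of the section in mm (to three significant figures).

σ_allow = 927/4.12 = 225.0 MPa.
For a rectangular section σ = 6M/(bh²), so h² = 6M/(b σ_allow) = 6×443000/(12.4×225.0) = 952.7 mm².
h = 30.87 mm.

h = 30.9 mm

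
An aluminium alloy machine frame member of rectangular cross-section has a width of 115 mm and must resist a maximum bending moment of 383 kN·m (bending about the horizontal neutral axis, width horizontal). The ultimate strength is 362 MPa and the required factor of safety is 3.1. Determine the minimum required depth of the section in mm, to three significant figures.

σ_allow = 362/3.1 = 116.8 MPa.
For a rectangular section σ = 6M/(bh²), so h² = 6M/(b σ_allow) = 6×3.8300×10^8/(115×116.8) = 171100 mm².
h = 413.7 mm.

h = 414 mm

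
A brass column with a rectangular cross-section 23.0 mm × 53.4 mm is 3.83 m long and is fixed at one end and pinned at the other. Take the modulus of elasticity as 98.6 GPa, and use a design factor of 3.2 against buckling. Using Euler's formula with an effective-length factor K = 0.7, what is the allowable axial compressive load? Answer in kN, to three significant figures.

Buckling occurs about the weak axis: I_min = h·b³/12 = 53.4×23.0³/12 = 54140 mm⁴ (b = 23.0 mm is the smaller dimension).
Effective length L_e = KL = 0.7×3.83 m = 2681 mm.
Euler critical load P_cr = π²EI/L_e² = π²×98600×54140/2681² = 7330 N.
P_allow = P_cr/n = 7330/3.2 = 2291 N.

P_allow = 2.29 kN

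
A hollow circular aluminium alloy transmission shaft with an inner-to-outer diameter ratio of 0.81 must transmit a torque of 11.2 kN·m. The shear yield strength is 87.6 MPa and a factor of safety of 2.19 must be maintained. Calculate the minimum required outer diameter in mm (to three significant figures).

τ_allow = 87.6/2.19 = 40.00 MPa.
For a hollow shaft τ = 16T/[πd_o³(1−k⁴)] with k = 0.81, so 1−k⁴ = 0.5695.
d_o³ = 16T/[π τ_allow (1−k⁴)] = 16×1.1200×10^7/(π×40.00×0.5695) = 2.504×10^6 mm³.
d_o = 135.8 mm.

d_o = 136 mm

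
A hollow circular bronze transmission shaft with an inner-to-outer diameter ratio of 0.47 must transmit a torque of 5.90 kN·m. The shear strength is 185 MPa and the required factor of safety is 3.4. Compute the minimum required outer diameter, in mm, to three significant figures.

τ_allow = 185/3.4 = 54.41 MPa.
For a hollow shaft τ = 16T/[πd_o³(1−k⁴)] with k = 0.47, so 1−k⁴ = 0.9512.
d_o³ = 16T/[π τ_allow (1−k⁴)] = 16×5900000/(π×54.41×0.9512) = 580600 mm³.
d_o = 83.42 mm.

d_o = 83.4 mm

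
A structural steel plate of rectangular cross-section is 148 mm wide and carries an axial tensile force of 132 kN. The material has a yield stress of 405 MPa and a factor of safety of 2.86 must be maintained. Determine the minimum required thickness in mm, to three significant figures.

σ_allow = 405/2.86 = 141.6 MPa.
Required area A = F/σ_allow = 132000/141.6 = 932.1 mm².
t = A/w = 932.1/148 = 6.298 mm.

t = 6.30 mm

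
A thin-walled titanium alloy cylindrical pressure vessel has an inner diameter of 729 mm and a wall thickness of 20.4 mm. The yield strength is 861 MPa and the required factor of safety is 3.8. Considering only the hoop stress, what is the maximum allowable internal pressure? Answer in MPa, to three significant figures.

σ_allow = 861/3.8 = 226.6 MPa.
σ_h = pD/(2t) → p_allow = 2σ_allow t/D = 2×226.6×20.4/729 = 12.68 MPa.

p_allow = 12.7 MPa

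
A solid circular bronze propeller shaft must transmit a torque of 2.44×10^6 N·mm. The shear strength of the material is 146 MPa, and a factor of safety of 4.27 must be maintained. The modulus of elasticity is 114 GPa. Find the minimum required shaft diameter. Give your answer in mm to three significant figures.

Allowable shear stress τ_allow = 146/4.27 = 34.19 MPa.
For a solid shaft τ = 16T/(πd³), so d³ = 16T/(π τ_allow) = 16×2440000/(π×34.19) = 363400 mm³.
d = (363400)^(1/3) = 71.36 mm.

d = 71.4 mm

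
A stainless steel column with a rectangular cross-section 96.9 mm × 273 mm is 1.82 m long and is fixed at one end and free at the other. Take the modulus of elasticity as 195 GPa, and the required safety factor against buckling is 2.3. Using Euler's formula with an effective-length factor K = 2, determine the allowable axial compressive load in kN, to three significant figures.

Buckling occurs about the weak axis: I_min = h·b³/12 = 273×96.9³/12 = 2.070×10^7 mm⁴ (b = 96.9 mm is the smaller dimension).
Effective length L_e = KL = 2×1.82 m = 3640 mm.
Euler critical load P_cr = π²EI/L_e² = π²×195000×2.070×10^7/3640² = 3.007×10^6 N.
P_allow = P_cr/n = 3.007×10^6/2.3 = 1.307×10^6 N.

P_allow = 1310 kN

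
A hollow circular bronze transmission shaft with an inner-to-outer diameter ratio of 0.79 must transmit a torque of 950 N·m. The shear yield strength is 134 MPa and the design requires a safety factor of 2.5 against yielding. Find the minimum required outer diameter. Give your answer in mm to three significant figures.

d_o = 52.9 mm

τ_allow = 134/2.5 = 53.60 MPa.
For a hollow shaft τ = 16T/[πd_o³(1−k⁴)] with k = 0.79, so 1−k⁴ = 0.6105.
d_o³ = 16T/[π τ_allow (1−k⁴)] = 16×950000/(π×53.60×0.6105) = 147900 mm³.
d_o = 52.88 mm.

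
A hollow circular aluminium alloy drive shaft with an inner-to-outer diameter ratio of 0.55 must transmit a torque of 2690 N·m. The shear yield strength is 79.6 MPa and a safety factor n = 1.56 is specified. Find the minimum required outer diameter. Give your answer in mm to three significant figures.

τ_allow = 79.6/1.56 = 51.03 MPa.
For a hollow shaft τ = 16T/[πd_o³(1−k⁴)] with k = 0.55, so 1−k⁴ = 0.9085.
d_o³ = 16T/[π τ_allow (1−k⁴)] = 16×2690000/(π×51.03×0.9085) = 295500 mm³.
d_o = 66.61 mm.

d_o = 66.6 mm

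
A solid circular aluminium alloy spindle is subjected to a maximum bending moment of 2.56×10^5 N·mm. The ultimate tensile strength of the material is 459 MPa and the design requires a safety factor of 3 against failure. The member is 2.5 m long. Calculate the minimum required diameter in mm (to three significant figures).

σ_allow = 459/3 = 153.0 MPa.
For a solid circular section σ = 32M/(πd³), so d³ = 32M/(π σ_allow) = 32×256000/(π×153.0) = 17040 mm³.
d = 25.73 mm.

d = 25.7 mm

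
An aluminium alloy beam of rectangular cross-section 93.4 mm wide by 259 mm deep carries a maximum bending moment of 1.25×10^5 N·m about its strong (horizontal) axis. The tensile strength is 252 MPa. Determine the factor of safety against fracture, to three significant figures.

n = 2.11

Section modulus S = bh²/6 = 93.4×259²/6 = 1.044×10^6 mm³.
σ = M/S = 1.2500×10^8/1.044×10^6 = 119.7 MPa.
n = 252/119.7 = 2.105.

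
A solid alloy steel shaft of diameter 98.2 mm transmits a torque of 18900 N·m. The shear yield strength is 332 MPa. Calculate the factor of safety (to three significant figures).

n = 3.27

τ = 16T/(πd³) = 16×1.8900×10^7/(π×98.2³) = 101.6 MPa.
n = τ_limit/τ = 332/101.6 = 3.266.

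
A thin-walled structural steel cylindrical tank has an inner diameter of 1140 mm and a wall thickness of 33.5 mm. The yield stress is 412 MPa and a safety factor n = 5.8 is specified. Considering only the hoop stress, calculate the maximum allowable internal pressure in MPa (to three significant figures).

p_allow = 4.17 MPa

σ_allow = 412/5.8 = 71.03 MPa.
σ_h = pD/(2t) → p_allow = 2σ_allow t/D = 2×71.03×33.5/1140 = 4.175 MPa.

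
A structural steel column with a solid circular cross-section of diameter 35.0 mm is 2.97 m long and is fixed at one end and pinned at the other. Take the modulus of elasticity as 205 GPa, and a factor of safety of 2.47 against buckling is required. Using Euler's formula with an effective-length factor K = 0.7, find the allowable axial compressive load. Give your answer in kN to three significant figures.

I = πd⁴/64 = π×35.0⁴/64 = 73660 mm⁴.
Effective length L_e = KL = 0.7×2.97 m = 2079 mm.
Euler critical load P_cr = π²EI/L_e² = π²×205000×73660/2079² = 34480 N.
P_allow = P_cr/n = 34480/2.47 = 13960 N.

P_allow = 14.0 kN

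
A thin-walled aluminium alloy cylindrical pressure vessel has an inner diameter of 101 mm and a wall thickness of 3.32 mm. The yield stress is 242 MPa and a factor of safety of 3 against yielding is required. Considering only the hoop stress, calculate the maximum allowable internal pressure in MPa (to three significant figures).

p_allow = 5.30 MPa

σ_allow = 242/3 = 80.67 MPa.
σ_h = pD/(2t) → p_allow = 2σ_allow t/D = 2×80.67×3.32/101 = 5.303 MPa.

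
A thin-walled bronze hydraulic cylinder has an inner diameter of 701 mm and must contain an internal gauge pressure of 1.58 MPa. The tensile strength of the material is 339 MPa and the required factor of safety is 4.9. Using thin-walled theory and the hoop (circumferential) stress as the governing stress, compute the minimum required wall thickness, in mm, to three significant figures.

t = 8.00 mm

σ_allow = 339/4.9 = 69.18 MPa.
Hoop stress σ_h = pD/(2t), so t = pD/(2σ_allow) = 1.58×701/(2×69.18) = 8.005 mm.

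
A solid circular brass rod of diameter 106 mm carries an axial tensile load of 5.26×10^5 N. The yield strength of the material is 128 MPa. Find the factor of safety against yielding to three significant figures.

n = 2.15

A = πd²/4 = 8825 mm².
σ = F/A = 526000/8825 = 59.61 MPa.
n = 128/59.61 = 2.147.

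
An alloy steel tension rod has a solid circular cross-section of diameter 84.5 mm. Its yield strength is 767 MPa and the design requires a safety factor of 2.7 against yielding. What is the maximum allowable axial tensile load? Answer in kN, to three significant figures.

σ_allow = 767/2.7 = 284.1 MPa.
A = πd²/4 = π×84.5²/4 = 5608 mm².
F_allow = σ_allow × A = 284.1×5608 = 1.593×10^6 N.

F_allow = 1590 kN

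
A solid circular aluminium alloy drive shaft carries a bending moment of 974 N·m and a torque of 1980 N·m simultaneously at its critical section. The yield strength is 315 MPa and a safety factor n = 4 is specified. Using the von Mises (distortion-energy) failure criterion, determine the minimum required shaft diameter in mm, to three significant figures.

d = 63.4 mm

σ_allow = σ_y/n = 315/4 = 78.75 MPa.
For a solid shaft σ_b = 32M/(πd³) and τ = 16T/(πd³), so the von Mises stress is σ' = (16/πd³)·√(4M²+3T²).
√(4M²+3T²) = √(4×(974000)² + 3×(1.980×10^6)²) = 3.944×10^6 N·mm.
d³ = 16×3.944×10^6/(π×78.75) = 255100 mm³.
d = 63.42 mm.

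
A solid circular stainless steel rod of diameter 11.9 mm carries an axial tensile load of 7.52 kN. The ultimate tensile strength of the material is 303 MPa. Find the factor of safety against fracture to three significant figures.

n = 4.48

A = πd²/4 = 111.2 mm².
σ = F/A = 7520.0/111.2 = 67.61 MPa.
n = 303/67.61 = 4.481.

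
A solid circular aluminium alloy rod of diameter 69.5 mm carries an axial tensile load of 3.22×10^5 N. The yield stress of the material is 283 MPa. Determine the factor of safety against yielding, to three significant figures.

n = 3.33

A = πd²/4 = 3794 mm².
σ = F/A = 322000/3794 = 84.88 MPa.
n = 283/84.88 = 3.334.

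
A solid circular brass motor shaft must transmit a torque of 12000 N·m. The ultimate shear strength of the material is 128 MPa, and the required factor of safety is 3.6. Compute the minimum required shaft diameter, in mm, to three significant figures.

d = 120 mm

Allowable shear stress τ_allow = 128/3.6 = 35.56 MPa.
For a solid shaft τ = 16T/(πd³), so d³ = 16T/(π τ_allow) = 16×1.2000×10^7/(π×35.56) = 1.719×10^6 mm³.
d = (1.719×10^6)^(1/3) = 119.8 mm.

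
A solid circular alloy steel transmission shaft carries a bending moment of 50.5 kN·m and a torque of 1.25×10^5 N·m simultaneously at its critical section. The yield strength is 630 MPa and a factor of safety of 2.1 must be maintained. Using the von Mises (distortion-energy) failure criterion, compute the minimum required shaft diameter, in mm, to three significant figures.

d = 159 mm

σ_allow = σ_y/n = 630/2.1 = 300.0 MPa.
For a solid shaft σ_b = 32M/(πd³) and τ = 16T/(πd³), so the von Mises stress is σ' = (16/πd³)·√(4M²+3T²).
√(4M²+3T²) = √(4×(5.050×10^7)² + 3×(1.250×10^8)²) = 2.389×10^8 N·mm.
d³ = 16×2.389×10^8/(π×300.0) = 4.056×10^6 mm³.
d = 159.5 mm.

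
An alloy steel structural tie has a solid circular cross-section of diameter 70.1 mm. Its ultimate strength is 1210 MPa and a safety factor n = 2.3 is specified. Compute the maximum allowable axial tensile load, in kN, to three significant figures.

F_allow = 2030 kN

σ_allow = 1210/2.3 = 526.1 MPa.
A = πd²/4 = π×70.1²/4 = 3859 mm².
F_allow = σ_allow × A = 526.1×3859 = 2.030×10^6 N.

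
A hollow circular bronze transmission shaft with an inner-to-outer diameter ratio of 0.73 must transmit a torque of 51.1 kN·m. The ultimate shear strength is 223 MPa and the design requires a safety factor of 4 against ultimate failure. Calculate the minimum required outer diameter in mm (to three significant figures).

d_o = 187 mm

τ_allow = 223/4 = 55.75 MPa.
For a hollow shaft τ = 16T/[πd_o³(1−k⁴)] with k = 0.73, so 1−k⁴ = 0.7160.
d_o³ = 16T/[π τ_allow (1−k⁴)] = 16×5.1100×10^7/(π×55.75×0.7160) = 6.520×10^6 mm³.
d_o = 186.8 mm.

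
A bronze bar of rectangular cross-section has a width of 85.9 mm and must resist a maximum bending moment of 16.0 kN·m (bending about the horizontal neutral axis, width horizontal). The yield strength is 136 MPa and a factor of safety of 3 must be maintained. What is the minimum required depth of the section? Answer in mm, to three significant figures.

h = 157 mm

σ_allow = 136/3 = 45.33 MPa.
For a rectangular section σ = 6M/(bh²), so h² = 6M/(b σ_allow) = 6×1.6000×10^7/(85.9×45.33) = 24650 mm².
h = 157.0 mm.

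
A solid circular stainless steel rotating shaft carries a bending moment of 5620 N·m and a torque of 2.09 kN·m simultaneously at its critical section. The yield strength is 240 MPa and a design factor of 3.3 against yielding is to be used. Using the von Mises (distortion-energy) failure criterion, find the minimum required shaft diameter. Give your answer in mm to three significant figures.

σ_allow = σ_y/n = 240/3.3 = 72.73 MPa.
For a solid shaft σ_b = 32M/(πd³) and τ = 16T/(πd³), so the von Mises stress is σ' = (16/πd³)·√(4M²+3T²).
√(4M²+3T²) = √(4×(5.620×10^6)² + 3×(2.090×10^6)²) = 1.181×10^7 N·mm.
d³ = 16×1.181×10^7/(π×72.73) = 826900 mm³.
d = 93.86 mm.

d = 93.9 mm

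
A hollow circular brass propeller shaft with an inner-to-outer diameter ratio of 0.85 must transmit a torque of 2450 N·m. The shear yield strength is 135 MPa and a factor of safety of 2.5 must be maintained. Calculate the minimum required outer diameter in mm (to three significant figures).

d_o = 78.5 mm

τ_allow = 135/2.5 = 54.00 MPa.
For a hollow shaft τ = 16T/[πd_o³(1−k⁴)] with k = 0.85, so 1−k⁴ = 0.4780.
d_o³ = 16T/[π τ_allow (1−k⁴)] = 16×2450000/(π×54.00×0.4780) = 483400 mm³.
d_o = 78.48 mm.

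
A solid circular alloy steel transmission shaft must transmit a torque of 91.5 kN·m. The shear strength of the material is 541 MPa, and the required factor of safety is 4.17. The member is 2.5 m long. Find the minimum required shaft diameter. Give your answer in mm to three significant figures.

Allowable shear stress τ_allow = 541/4.17 = 129.7 MPa.
For a solid shaft τ = 16T/(πd³), so d³ = 16T/(π τ_allow) = 16×9.1500×10^7/(π×129.7) = 3.592×10^6 mm³.
d = (3.592×10^6)^(1/3) = 153.1 mm.

d = 153 mm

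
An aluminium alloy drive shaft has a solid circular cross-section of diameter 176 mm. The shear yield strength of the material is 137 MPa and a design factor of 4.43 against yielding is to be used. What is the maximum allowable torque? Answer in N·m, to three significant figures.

T_allow = 33100 N·m

τ_allow = 137/4.43 = 30.93 MPa.
For a solid shaft T_allow = τ_allow·πd³/16; πd³/16 = π×176³/16 = 1.070×10^6 mm³.
T_allow = 30.93×1.070×10^6 = 3.310×10^7 N·mm = 33100 N·m.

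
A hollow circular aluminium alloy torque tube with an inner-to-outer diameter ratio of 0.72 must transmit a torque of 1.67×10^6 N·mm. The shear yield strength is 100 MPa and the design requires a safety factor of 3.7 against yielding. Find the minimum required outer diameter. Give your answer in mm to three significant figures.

τ_allow = 100/3.7 = 27.03 MPa.
For a hollow shaft τ = 16T/[πd_o³(1−k⁴)] with k = 0.72, so 1−k⁴ = 0.7313.
d_o³ = 16T/[π τ_allow (1−k⁴)] = 16×1670000/(π×27.03×0.7313) = 430300 mm³.
d_o = 75.50 mm.

d_o = 75.5 mm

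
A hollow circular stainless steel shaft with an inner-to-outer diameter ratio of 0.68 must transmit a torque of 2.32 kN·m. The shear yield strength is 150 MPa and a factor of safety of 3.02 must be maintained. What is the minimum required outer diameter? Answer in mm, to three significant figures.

d_o = 67.1 mm

τ_allow = 150/3.02 = 49.67 MPa.
For a hollow shaft τ = 16T/[πd_o³(1−k⁴)] with k = 0.68, so 1−k⁴ = 0.7862.
d_o³ = 16T/[π τ_allow (1−k⁴)] = 16×2320000/(π×49.67×0.7862) = 302600 mm³.
d_o = 67.14 mm.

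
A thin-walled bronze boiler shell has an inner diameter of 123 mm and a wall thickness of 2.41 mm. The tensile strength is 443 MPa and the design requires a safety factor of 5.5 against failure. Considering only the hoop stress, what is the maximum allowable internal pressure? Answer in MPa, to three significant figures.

σ_allow = 443/5.5 = 80.55 MPa.
σ_h = pD/(2t) → p_allow = 2σ_allow t/D = 2×80.55×2.41/123 = 3.156 MPa.

p_allow = 3.16 MPa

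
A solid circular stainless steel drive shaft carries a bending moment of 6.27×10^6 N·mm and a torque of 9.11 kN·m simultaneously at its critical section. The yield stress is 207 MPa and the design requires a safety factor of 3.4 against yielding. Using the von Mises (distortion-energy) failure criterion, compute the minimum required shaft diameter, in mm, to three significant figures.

σ_allow = σ_y/n = 207/3.4 = 60.88 MPa.
For a solid shaft σ_b = 32M/(πd³) and τ = 16T/(πd³), so the von Mises stress is σ' = (16/πd³)·√(4M²+3T²).
√(4M²+3T²) = √(4×(6.270×10^6)² + 3×(9.110×10^6)²) = 2.016×10^7 N·mm.
d³ = 16×2.016×10^7/(π×60.88) = 1.686×10^6 mm³.
d = 119.0 mm.

d = 119 mm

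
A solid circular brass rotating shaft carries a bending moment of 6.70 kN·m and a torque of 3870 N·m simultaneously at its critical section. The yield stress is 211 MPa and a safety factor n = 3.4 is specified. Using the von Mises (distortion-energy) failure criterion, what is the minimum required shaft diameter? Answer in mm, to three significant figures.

σ_allow = σ_y/n = 211/3.4 = 62.06 MPa.
For a solid shaft σ_b = 32M/(πd³) and τ = 16T/(πd³), so the von Mises stress is σ' = (16/πd³)·√(4M²+3T²).
√(4M²+3T²) = √(4×(6.700×10^6)² + 3×(3.870×10^6)²) = 1.498×10^7 N·mm.
d³ = 16×1.498×10^7/(π×62.06) = 1.230×10^6 mm³.
d = 107.1 mm.

d = 107 mm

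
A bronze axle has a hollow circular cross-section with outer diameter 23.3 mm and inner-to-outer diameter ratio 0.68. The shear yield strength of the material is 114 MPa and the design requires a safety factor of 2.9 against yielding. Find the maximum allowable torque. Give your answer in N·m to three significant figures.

T_allow = 76.8 N·m

τ_allow = 114/2.9 = 39.31 MPa.
For a hollow shaft T_allow = τ_allow·πd_o³(1−k⁴)/16 with 1−k⁴ = 0.7862, so πd_o³(1−k⁴)/16 = 1953 mm³.
T_allow = 39.31×1953 = 76760 N·mm = 76.76 N·m.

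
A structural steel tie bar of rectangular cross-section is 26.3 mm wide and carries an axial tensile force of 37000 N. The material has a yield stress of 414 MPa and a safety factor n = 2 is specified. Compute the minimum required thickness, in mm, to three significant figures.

t = 6.80 mm

σ_allow = 414/2 = 207.0 MPa.
Required area A = F/σ_allow = 37000/207.0 = 178.7 mm².
t = A/w = 178.7/26.3 = 6.796 mm.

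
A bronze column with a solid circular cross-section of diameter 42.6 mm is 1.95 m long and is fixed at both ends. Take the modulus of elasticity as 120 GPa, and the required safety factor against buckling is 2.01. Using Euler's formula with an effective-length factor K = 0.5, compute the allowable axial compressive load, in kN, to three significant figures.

P_allow = 100 kN

I = πd⁴/64 = π×42.6⁴/64 = 161700 mm⁴.
Effective length L_e = KL = 0.5×1.95 m = 975.0 mm.
Euler critical load P_cr = π²EI/L_e² = π²×120000×161700/975.0² = 201400 N.
P_allow = P_cr/n = 201400/2.01 = 100200 N.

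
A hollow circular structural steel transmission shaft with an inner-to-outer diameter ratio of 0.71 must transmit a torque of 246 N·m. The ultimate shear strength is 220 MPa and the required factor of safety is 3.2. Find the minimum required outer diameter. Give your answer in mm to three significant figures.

τ_allow = 220/3.2 = 68.75 MPa.
For a hollow shaft τ = 16T/[πd_o³(1−k⁴)] with k = 0.71, so 1−k⁴ = 0.7459.
d_o³ = 16T/[π τ_allow (1−k⁴)] = 16×246000/(π×68.75×0.7459) = 24430 mm³.
d_o = 29.02 mm.

d_o = 29.0 mm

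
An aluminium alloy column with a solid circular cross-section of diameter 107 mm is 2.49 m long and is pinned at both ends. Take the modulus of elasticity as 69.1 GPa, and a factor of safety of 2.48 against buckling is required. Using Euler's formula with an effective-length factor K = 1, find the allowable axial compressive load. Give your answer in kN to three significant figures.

P_allow = 285 kN

I = πd⁴/64 = π×107⁴/64 = 6.434×10^6 mm⁴.
Effective length L_e = KL = 1×2.49 m = 2490 mm.
Euler critical load P_cr = π²EI/L_e² = π²×69100×6.434×10^6/2490² = 707800 N.
P_allow = P_cr/n = 707800/2.48 = 285400 N.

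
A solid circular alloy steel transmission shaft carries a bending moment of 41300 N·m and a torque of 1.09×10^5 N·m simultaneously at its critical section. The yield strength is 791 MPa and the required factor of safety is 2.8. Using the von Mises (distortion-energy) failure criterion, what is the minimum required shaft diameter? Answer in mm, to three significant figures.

d = 155 mm

σ_allow = σ_y/n = 791/2.8 = 282.5 MPa.
For a solid shaft σ_b = 32M/(πd³) and τ = 16T/(πd³), so the von Mises stress is σ' = (16/πd³)·√(4M²+3T²).
√(4M²+3T²) = √(4×(4.130×10^7)² + 3×(1.090×10^8)²) = 2.061×10^8 N·mm.
d³ = 16×2.061×10^8/(π×282.5) = 3.715×10^6 mm³.
d = 154.9 mm.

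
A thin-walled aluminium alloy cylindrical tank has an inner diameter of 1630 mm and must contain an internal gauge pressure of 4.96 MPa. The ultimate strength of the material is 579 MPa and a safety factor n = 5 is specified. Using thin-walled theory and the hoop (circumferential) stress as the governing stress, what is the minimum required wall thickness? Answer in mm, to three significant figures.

σ_allow = 579/5 = 115.8 MPa.
Hoop stress σ_h = pD/(2t), so t = pD/(2σ_allow) = 4.96×1630/(2×115.8) = 34.91 mm.

t = 34.9 mm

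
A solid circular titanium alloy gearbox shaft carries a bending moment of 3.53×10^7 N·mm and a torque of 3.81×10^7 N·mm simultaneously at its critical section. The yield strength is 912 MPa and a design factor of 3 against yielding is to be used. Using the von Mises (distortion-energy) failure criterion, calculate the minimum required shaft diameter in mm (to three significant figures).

σ_allow = σ_y/n = 912/3 = 304.0 MPa.
For a solid shaft σ_b = 32M/(πd³) and τ = 16T/(πd³), so the von Mises stress is σ' = (16/πd³)·√(4M²+3T²).
√(4M²+3T²) = √(4×(3.530×10^7)² + 3×(3.810×10^7)²) = 9.664×10^7 N·mm.
d³ = 16×9.664×10^7/(π×304.0) = 1.619×10^6 mm³.
d = 117.4 mm.

d = 117 mm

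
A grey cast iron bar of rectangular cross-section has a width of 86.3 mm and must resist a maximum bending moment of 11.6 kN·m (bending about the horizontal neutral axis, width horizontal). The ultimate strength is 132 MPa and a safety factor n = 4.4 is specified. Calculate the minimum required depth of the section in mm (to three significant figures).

σ_allow = 132/4.4 = 30.00 MPa.
For a rectangular section σ = 6M/(bh²), so h² = 6M/(b σ_allow) = 6×1.1600×10^7/(86.3×30.00) = 26880 mm².
h = 164.0 mm.

h = 164 mm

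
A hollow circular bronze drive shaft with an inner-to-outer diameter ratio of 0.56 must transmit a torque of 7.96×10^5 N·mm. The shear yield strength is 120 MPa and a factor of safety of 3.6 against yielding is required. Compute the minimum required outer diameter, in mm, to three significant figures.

d_o = 51.3 mm

τ_allow = 120/3.6 = 33.33 MPa.
For a hollow shaft τ = 16T/[πd_o³(1−k⁴)] with k = 0.56, so 1−k⁴ = 0.9017.
d_o³ = 16T/[π τ_allow (1−k⁴)] = 16×796000/(π×33.33×0.9017) = 134900 mm³.
d_o = 51.28 mm.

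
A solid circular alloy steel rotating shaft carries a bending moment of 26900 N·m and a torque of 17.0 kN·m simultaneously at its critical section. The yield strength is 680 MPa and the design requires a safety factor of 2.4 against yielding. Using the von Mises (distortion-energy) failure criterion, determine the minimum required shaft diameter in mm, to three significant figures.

d = 103 mm

σ_allow = σ_y/n = 680/2.4 = 283.3 MPa.
For a solid shaft σ_b = 32M/(πd³) and τ = 16T/(πd³), so the von Mises stress is σ' = (16/πd³)·√(4M²+3T²).
√(4M²+3T²) = √(4×(2.690×10^7)² + 3×(1.700×10^7)²) = 6.133×10^7 N·mm.
d³ = 16×6.133×10^7/(π×283.3) = 1.102×10^6 mm³.
d = 103.3 mm.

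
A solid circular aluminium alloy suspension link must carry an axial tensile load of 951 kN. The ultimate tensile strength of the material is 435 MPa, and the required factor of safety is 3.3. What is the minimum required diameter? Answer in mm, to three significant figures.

Allowable stress σ_allow = 435/3.3 = 131.8 MPa.
Required area A = F/σ_allow = 951000/131.8 = 7214 mm².
A = πd²/4 → d = √(4A/π) = 95.84 mm.

d = 95.8 mm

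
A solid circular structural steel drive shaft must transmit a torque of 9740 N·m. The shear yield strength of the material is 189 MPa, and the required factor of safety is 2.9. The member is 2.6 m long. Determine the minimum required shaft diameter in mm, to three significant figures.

Allowable shear stress τ_allow = 189/2.9 = 65.17 MPa.
For a solid shaft τ = 16T/(πd³), so d³ = 16T/(π τ_allow) = 16×9740000/(π×65.17) = 761100 mm³.
d = (761100)^(1/3) = 91.30 mm.

d = 91.3 mm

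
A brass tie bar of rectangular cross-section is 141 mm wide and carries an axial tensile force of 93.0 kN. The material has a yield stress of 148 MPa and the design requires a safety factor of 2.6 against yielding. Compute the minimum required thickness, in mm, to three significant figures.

t = 11.6 mm

σ_allow = 148/2.6 = 56.92 MPa.
Required area A = F/σ_allow = 93000/56.92 = 1634 mm².
t = A/w = 1634/141 = 11.59 mm.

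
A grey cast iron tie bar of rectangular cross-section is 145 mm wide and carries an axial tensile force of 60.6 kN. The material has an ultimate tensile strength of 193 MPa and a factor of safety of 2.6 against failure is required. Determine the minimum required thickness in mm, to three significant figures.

σ_allow = 193/2.6 = 74.23 MPa.
Required area A = F/σ_allow = 60600/74.23 = 816.4 mm².
t = A/w = 816.4/145 = 5.630 mm.

t = 5.63 mm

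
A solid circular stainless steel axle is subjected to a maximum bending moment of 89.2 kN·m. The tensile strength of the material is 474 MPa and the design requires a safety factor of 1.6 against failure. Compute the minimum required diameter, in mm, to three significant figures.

σ_allow = 474/1.6 = 296.2 MPa.
For a solid circular section σ = 32M/(πd³), so d³ = 32M/(π σ_allow) = 32×8.9200×10^7/(π×296.2) = 3.067×10^6 mm³.
d = 145.3 mm.

d = 145 mm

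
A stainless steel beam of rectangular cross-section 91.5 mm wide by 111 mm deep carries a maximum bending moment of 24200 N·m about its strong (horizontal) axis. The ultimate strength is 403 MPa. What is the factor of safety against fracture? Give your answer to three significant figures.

Section modulus S = bh²/6 = 91.5×111²/6 = 187900 mm³.
σ = M/S = 2.4200×10^7/187900 = 128.8 MPa.
n = 403/128.8 = 3.129.

n = 3.13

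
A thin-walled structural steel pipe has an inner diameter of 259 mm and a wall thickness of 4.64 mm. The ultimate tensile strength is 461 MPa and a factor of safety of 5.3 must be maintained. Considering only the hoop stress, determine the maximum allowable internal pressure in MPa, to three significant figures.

σ_allow = 461/5.3 = 86.98 MPa.
σ_h = pD/(2t) → p_allow = 2σ_allow t/D = 2×86.98×4.64/259 = 3.117 MPa.

p_allow = 3.12 MPa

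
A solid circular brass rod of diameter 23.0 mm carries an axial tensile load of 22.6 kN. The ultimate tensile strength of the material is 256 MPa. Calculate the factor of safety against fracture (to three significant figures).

n = 4.71

A = πd²/4 = 415.5 mm².
σ = F/A = 22600/415.5 = 54.40 MPa.
n = 256/54.40 = 4.706.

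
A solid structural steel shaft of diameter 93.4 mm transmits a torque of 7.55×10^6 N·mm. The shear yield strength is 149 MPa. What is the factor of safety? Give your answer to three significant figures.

n = 3.16

τ = 16T/(πd³) = 16×7550000/(π×93.4³) = 47.19 MPa.
n = τ_limit/τ = 149/47.19 = 3.157.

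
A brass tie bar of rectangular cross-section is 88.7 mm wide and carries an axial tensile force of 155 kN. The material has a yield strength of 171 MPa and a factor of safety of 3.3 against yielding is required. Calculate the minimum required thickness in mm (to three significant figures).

σ_allow = 171/3.3 = 51.82 MPa.
Required area A = F/σ_allow = 155000/51.82 = 2991 mm².
t = A/w = 2991/88.7 = 33.72 mm.

t = 33.7 mm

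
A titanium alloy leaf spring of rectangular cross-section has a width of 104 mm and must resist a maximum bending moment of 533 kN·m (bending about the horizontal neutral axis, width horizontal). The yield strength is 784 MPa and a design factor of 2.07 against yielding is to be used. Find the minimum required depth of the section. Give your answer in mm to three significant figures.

σ_allow = 784/2.07 = 378.7 MPa.
For a rectangular section σ = 6M/(bh²), so h² = 6M/(b σ_allow) = 6×5.3300×10^8/(104×378.7) = 81190 mm².
h = 284.9 mm.

h = 285 mm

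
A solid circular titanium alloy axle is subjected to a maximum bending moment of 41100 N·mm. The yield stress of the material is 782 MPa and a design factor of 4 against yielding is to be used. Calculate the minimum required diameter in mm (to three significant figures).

σ_allow = 782/4 = 195.5 MPa.
For a solid circular section σ = 32M/(πd³), so d³ = 32M/(π σ_allow) = 32×41100/(π×195.5) = 2141 mm³.
d = 12.89 mm.

d = 12.9 mm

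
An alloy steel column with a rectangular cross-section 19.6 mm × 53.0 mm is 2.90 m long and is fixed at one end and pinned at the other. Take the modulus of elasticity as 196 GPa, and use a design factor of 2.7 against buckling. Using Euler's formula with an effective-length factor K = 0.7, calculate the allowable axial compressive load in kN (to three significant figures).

Buckling occurs about the weak axis: I_min = h·b³/12 = 53.0×19.6³/12 = 33260 mm⁴ (b = 19.6 mm is the smaller dimension).
Effective length L_e = KL = 0.7×2.90 m = 2030 mm.
Euler critical load P_cr = π²EI/L_e² = π²×196000×33260/2030² = 15610 N.
P_allow = P_cr/n = 15610/2.7 = 5782 N.

P_allow = 5.78 kN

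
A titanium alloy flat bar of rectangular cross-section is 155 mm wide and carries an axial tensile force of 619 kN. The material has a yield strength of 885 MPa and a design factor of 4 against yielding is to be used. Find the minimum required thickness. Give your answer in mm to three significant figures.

σ_allow = 885/4 = 221.2 MPa.
Required area A = F/σ_allow = 619000/221.2 = 2798 mm².
t = A/w = 2798/155 = 18.05 mm.

t = 18.0 mm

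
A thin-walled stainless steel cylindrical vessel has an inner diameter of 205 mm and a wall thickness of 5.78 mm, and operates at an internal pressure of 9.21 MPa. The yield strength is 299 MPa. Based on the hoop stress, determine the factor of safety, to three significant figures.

n = 1.83

σ_h = pD/(2t) = 9.21×205/(2×5.78) = 163.3 MPa.
n = 299/163.3 = 1.831.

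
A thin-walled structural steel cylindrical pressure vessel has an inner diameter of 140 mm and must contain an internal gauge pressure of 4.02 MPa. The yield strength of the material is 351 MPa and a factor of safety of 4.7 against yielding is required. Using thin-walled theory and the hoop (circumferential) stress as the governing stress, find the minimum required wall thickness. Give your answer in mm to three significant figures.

t = 3.77 mm

σ_allow = 351/4.7 = 74.68 MPa.
Hoop stress σ_h = pD/(2t), so t = pD/(2σ_allow) = 4.02×140/(2×74.68) = 3.768 mm.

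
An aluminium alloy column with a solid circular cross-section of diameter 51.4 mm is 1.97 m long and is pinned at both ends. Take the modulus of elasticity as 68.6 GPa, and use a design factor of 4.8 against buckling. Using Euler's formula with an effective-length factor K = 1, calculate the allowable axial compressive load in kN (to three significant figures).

I = πd⁴/64 = π×51.4⁴/64 = 342600 mm⁴.
Effective length L_e = KL = 1×1.97 m = 1970 mm.
Euler critical load P_cr = π²EI/L_e² = π²×68600×342600/1970² = 59770 N.
P_allow = P_cr/n = 59770/4.8 = 12450 N.

P_allow = 12.5 kN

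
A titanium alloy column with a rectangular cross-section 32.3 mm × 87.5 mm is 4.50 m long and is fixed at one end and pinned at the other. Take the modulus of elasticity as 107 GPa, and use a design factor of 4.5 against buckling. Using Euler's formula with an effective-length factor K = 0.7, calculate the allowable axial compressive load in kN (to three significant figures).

Buckling occurs about the weak axis: I_min = h·b³/12 = 87.5×32.3³/12 = 245700 mm⁴ (b = 32.3 mm is the smaller dimension).
Effective length L_e = KL = 0.7×4.50 m = 3150 mm.
Euler critical load P_cr = π²EI/L_e² = π²×107000×245700/3150² = 26150 N.
P_allow = P_cr/n = 26150/4.5 = 5811 N.

P_allow = 5.81 kN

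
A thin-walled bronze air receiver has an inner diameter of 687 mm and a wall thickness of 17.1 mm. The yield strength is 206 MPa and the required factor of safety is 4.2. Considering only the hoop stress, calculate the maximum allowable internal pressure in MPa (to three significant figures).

p_allow = 2.44 MPa

σ_allow = 206/4.2 = 49.05 MPa.
σ_h = pD/(2t) → p_allow = 2σ_allow t/D = 2×49.05×17.1/687 = 2.442 MPa.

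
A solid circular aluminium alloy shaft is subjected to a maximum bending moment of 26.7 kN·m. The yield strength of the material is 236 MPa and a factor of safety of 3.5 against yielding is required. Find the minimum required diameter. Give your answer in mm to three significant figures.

d = 159 mm

σ_allow = 236/3.5 = 67.43 MPa.
For a solid circular section σ = 32M/(πd³), so d³ = 32M/(π σ_allow) = 32×2.6700×10^7/(π×67.43) = 4.033×10^6 mm³.
d = 159.2 mm.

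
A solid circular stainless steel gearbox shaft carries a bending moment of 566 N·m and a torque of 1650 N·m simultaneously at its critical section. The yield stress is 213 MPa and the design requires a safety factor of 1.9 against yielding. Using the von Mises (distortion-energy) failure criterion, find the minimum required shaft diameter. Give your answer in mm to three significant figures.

d = 51.9 mm

σ_allow = σ_y/n = 213/1.9 = 112.1 MPa.
For a solid shaft σ_b = 32M/(πd³) and τ = 16T/(πd³), so the von Mises stress is σ' = (16/πd³)·√(4M²+3T²).
√(4M²+3T²) = √(4×(566000)² + 3×(1.650×10^6)²) = 3.074×10^6 N·mm.
d³ = 16×3.074×10^6/(π×112.1) = 139600 mm³.
d = 51.88 mm.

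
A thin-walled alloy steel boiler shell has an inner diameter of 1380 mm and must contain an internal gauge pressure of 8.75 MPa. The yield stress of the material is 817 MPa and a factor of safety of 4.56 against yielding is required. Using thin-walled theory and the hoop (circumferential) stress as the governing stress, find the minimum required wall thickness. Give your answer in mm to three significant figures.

σ_allow = 817/4.56 = 179.2 MPa.
Hoop stress σ_h = pD/(2t), so t = pD/(2σ_allow) = 8.75×1380/(2×179.2) = 33.70 mm.

t = 33.7 mm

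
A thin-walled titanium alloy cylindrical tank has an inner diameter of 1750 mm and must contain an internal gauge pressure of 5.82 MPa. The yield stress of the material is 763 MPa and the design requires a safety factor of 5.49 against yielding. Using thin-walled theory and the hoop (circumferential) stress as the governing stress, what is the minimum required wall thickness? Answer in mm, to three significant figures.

σ_allow = 763/5.49 = 139.0 MPa.
Hoop stress σ_h = pD/(2t), so t = pD/(2σ_allow) = 5.82×1750/(2×139.0) = 36.64 mm.

t = 36.6 mm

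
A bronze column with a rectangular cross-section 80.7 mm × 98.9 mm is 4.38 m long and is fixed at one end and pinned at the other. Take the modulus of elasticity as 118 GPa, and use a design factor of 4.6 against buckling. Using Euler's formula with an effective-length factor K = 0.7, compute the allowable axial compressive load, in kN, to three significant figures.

Buckling occurs about the weak axis: I_min = h·b³/12 = 98.9×80.7³/12 = 4.331×10^6 mm⁴ (b = 80.7 mm is the smaller dimension).
Effective length L_e = KL = 0.7×4.38 m = 3066 mm.
Euler critical load P_cr = π²EI/L_e² = π²×118000×4.331×10^6/3066² = 536600 N.
P_allow = P_cr/n = 536600/4.6 = 116700 N.

P_allow = 117 kN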